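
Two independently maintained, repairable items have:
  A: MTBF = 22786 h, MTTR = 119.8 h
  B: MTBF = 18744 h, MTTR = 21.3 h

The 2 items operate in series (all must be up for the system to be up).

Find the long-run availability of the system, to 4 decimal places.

0.9936

A(A) = MTBF/(MTBF+MTTR) = 22786/(22786+119.8) = 0.994770
A(B) = MTBF/(MTBF+MTTR) = 18744/(18744+21.3) = 0.998865
Series availability: 0.994770 × 0.998865 = 0.9936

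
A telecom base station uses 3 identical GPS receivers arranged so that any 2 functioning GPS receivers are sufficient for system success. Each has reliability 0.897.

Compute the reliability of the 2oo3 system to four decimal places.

0.9704

R = Σ_{i=2}^{3} C(3,i) p^i (1−p)^{3−i} with p = 0.897
C(3,2)·0.897^2·0.103^1 = 0.248624
C(3,3)·0.897^3·0.103^0 = 0.721734
Sum = 0.9704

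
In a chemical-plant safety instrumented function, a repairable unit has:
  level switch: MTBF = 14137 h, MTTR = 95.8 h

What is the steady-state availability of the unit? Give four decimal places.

A(level switch) = MTBF/(MTBF+MTTR) = 14137/(14137+95.8) = 0.9933

0.9933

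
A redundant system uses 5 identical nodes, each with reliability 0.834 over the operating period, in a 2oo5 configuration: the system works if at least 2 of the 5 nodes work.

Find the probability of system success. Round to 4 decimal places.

0.9967

R = Σ_{i=2}^{5} C(5,i) p^i (1−p)^{5−i} with p = 0.834
C(5,2)·0.834^2·0.166^3 = 0.031817
C(5,3)·0.834^3·0.166^2 = 0.159851
C(5,4)·0.834^4·0.166^1 = 0.401552
C(5,5)·0.834^5·0.166^0 = 0.403488
Sum = 0.9967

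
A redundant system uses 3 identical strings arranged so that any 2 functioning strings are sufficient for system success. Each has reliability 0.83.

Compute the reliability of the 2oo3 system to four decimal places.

R = Σ_{i=2}^{3} C(3,i) p^i (1−p)^{3−i} with p = 0.83
C(3,2)·0.83^2·0.17^1 = 0.351339
C(3,3)·0.83^3·0.17^0 = 0.571787
Sum = 0.9231

0.9231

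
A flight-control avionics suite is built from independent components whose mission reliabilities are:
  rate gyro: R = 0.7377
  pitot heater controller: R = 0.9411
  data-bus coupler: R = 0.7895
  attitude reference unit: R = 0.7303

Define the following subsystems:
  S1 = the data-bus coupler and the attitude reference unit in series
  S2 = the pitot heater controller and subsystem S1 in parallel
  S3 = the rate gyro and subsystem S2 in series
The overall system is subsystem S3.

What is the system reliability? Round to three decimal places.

0.719

Series (data-bus coupler and attitude reference unit): 0.78950 × 0.73030 = 0.57657
Parallel (pitot heater controller and [0.57657]): 1 − (1 − 0.94110)(1 − 0.57657) = 0.97506
Series (rate gyro and [0.97506]): 0.73770 × 0.97506 = 0.719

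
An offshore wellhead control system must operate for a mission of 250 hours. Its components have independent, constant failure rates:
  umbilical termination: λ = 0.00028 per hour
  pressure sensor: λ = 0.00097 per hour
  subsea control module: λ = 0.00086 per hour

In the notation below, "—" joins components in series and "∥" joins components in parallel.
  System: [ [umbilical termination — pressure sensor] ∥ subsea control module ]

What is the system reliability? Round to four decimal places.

0.9481

R(umbilical termination) = exp(−0.00028 × 250) = 0.932394
R(pressure sensor) = exp(−0.00097 × 250) = 0.784664
R(subsea control module) = exp(−0.00086 × 250) = 0.806541
Series (umbilical termination and pressure sensor): 0.932394 × 0.784664 = 0.731616
Parallel ([0.731616] and subsea control module): 1 − (1 − 0.731616)(1 − 0.806541) = 0.9481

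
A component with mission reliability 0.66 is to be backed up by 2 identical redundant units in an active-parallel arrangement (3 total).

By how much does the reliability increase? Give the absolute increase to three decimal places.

0.301

R_before = 0.66
R_after = 1 − (1 − 0.66)^3 = 0.961
ΔR = 0.961 − 0.66 = 0.301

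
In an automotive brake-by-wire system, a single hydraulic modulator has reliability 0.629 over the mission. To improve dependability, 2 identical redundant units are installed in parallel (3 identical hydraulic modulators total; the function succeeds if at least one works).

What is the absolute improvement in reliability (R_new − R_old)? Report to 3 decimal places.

R_before = 0.629
R_after = 1 − (1 − 0.629)^3 = 0.949
ΔR = 0.949 − 0.629 = 0.320

0.320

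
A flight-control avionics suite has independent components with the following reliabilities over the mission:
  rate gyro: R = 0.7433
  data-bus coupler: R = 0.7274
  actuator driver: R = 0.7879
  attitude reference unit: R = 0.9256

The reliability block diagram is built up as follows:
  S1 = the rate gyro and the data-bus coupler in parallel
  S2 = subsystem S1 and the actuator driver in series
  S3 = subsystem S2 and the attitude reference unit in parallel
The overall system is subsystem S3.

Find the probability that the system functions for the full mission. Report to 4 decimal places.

0.9801

Parallel (rate gyro and data-bus coupler): 1 − (1 − 0.743300)(1 − 0.727400) = 0.930024
Series ([0.930024] and actuator driver): 0.930024 × 0.787900 = 0.732766
Parallel ([0.732766] and attitude reference unit): 1 − (1 − 0.732766)(1 − 0.925600) = 0.9801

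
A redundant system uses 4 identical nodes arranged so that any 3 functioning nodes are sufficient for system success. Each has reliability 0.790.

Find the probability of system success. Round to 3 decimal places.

R = Σ_{i=3}^{4} C(4,i) p^i (1−p)^{4−i} with p = 0.790
C(4,3)·0.790^3·0.210^1 = 0.41415
C(4,4)·0.790^4·0.210^0 = 0.38950
Sum = 0.804

0.804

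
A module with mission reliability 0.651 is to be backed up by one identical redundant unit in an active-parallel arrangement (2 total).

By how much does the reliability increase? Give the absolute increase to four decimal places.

R_before = 0.651
R_after = 1 − (1 − 0.651)^2 = 0.8782
ΔR = 0.8782 − 0.651 = 0.2272

0.2272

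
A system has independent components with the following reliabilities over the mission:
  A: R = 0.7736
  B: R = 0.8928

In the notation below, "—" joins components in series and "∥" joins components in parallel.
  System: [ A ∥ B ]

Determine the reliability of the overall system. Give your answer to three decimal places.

Parallel (A and B): 1 − (1 − 0.77360)(1 − 0.89280) = 0.976

0.976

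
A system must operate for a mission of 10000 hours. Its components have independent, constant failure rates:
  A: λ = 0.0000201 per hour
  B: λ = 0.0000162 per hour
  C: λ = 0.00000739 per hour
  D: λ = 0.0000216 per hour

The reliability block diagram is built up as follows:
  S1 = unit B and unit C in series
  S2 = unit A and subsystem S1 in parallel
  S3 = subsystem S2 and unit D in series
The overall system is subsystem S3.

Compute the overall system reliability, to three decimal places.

R(A) = exp(−0.0000201 × 10000) = 0.81791
R(B) = exp(−0.0000162 × 10000) = 0.85044
R(C) = exp(−0.00000739 × 10000) = 0.92876
R(D) = exp(−0.0000216 × 10000) = 0.80574
Series (B and C): 0.85044 × 0.92876 = 0.78985
Parallel (A and [0.78985]): 1 − (1 − 0.81791)(1 − 0.78985) = 0.96173
Series ([0.96173] and D): 0.96173 × 0.80574 = 0.775

0.775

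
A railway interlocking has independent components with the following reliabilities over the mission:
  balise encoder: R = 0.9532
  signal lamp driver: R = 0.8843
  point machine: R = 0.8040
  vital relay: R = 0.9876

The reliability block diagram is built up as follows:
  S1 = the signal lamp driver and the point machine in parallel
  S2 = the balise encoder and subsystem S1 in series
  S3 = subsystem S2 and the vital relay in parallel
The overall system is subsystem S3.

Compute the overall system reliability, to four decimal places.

0.9992

Parallel (signal lamp driver and point machine): 1 − (1 − 0.884300)(1 − 0.804000) = 0.977323
Series (balise encoder and [0.977323]): 0.953200 × 0.977323 = 0.931584
Parallel ([0.931584] and vital relay): 1 − (1 − 0.931584)(1 − 0.987600) = 0.9992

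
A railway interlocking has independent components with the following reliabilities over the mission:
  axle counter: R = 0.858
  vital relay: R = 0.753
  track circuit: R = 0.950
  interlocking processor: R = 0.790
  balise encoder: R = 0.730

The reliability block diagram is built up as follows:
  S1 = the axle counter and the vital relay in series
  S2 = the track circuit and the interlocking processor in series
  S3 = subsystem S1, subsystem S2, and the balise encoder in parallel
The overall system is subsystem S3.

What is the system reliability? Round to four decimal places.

Series (axle counter and vital relay): 0.858000 × 0.753000 = 0.646074
Series (track circuit and interlocking processor): 0.950000 × 0.790000 = 0.750500
Parallel ([0.646074], [0.750500], and balise encoder): 1 − (1 − 0.646074)(1 − 0.750500)(1 − 0.730000) = 0.9762

0.9762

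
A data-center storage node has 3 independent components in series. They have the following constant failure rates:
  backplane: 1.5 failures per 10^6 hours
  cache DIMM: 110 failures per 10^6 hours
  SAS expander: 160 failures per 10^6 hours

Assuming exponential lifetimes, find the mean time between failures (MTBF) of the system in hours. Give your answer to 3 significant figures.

3680

Series of exponential components: λ_sys = Σ λ_i
λ_sys = 0.0000015 + 0.00011 + 0.00016 = 2.7150e-04 /h
MTBF = 1 / λ_sys = 3680 h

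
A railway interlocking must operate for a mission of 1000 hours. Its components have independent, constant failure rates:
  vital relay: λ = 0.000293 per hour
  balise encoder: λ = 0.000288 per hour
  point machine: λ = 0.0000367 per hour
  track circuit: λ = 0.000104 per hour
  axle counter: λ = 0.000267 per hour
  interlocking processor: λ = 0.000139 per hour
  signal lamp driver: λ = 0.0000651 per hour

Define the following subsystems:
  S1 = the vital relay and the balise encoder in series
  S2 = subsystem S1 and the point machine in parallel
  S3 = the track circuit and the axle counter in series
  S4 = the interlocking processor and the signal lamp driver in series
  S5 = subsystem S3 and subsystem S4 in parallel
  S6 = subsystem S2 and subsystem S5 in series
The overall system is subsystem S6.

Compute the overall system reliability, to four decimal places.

R(vital relay) = exp(−0.000293 × 1000) = 0.746022
R(balise encoder) = exp(−0.000288 × 1000) = 0.749762
R(point machine) = exp(−0.0000367 × 1000) = 0.963965
R(track circuit) = exp(−0.000104 × 1000) = 0.901225
R(axle counter) = exp(−0.000267 × 1000) = 0.765673
R(interlocking processor) = exp(−0.000139 × 1000) = 0.870228
R(signal lamp driver) = exp(−0.0000651 × 1000) = 0.936974
Series (vital relay and balise encoder): 0.746022 × 0.749762 = 0.559339
Parallel ([0.559339] and point machine): 1 − (1 − 0.559339)(1 − 0.963965) = 0.984121
Series (track circuit and axle counter): 0.901225 × 0.765673 = 0.690044
Series (interlocking processor and signal lamp driver): 0.870228 × 0.936974 = 0.815381
Parallel ([0.690044] and [0.815381]): 1 − (1 − 0.690044)(1 − 0.815381) = 0.942776
Series ([0.984121] and [0.942776]): 0.984121 × 0.942776 = 0.9278

0.9278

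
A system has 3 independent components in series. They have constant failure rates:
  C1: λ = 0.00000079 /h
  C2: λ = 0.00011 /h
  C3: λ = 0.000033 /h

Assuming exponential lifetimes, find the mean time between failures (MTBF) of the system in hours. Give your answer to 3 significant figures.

6950

Series of exponential components: λ_sys = Σ λ_i
λ_sys = 0.00000079 + 0.00011 + 0.000033 = 1.4379e-04 /h
MTBF = 1 / λ_sys = 6950 h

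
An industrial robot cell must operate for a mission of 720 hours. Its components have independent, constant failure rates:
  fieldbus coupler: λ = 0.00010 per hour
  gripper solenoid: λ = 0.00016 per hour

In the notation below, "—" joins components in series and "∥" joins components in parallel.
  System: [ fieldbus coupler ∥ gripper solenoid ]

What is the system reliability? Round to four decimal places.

R(fieldbus coupler) = exp(−0.00010 × 720) = 0.930531
R(gripper solenoid) = exp(−0.00016 × 720) = 0.891188
Parallel (fieldbus coupler and gripper solenoid): 1 − (1 − 0.930531)(1 − 0.891188) = 0.9924

0.9924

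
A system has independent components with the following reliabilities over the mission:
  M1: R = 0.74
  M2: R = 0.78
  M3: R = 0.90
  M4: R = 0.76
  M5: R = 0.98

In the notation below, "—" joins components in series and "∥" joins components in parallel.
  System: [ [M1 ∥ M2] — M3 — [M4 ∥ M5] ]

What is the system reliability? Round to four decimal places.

Parallel (M1 and M2): 1 − (1 − 0.740000)(1 − 0.780000) = 0.942800
Parallel (M4 and M5): 1 − (1 − 0.760000)(1 − 0.980000) = 0.995200
Series ([0.942800], M3, and [0.995200]): 0.942800 × 0.900000 × 0.995200 = 0.8444

0.8444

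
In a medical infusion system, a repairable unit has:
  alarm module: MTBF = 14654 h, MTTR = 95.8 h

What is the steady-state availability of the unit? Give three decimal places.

0.994

A(alarm module) = MTBF/(MTBF+MTTR) = 14654/(14654+95.8) = 0.994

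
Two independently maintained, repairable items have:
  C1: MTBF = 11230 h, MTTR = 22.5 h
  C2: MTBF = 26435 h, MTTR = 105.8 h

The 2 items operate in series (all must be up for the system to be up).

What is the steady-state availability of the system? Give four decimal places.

A(C1) = MTBF/(MTBF+MTTR) = 11230/(11230+22.5) = 0.998000
A(C2) = MTBF/(MTBF+MTTR) = 26435/(26435+105.8) = 0.996014
Series availability: 0.998000 × 0.996014 = 0.9940

0.9940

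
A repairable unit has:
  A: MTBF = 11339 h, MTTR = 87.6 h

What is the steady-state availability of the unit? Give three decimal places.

A(A) = MTBF/(MTBF+MTTR) = 11339/(11339+87.6) = 0.992

0.992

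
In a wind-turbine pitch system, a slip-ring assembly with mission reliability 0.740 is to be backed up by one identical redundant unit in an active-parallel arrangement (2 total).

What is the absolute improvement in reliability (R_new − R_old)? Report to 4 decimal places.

R_before = 0.740
R_after = 1 − (1 − 0.740)^2 = 0.9324
ΔR = 0.9324 − 0.740 = 0.1924

0.1924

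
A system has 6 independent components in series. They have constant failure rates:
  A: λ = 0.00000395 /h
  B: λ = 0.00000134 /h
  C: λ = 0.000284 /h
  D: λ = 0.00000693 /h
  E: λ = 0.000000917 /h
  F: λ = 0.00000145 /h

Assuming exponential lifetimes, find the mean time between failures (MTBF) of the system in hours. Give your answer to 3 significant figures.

Series of exponential components: λ_sys = Σ λ_i
λ_sys = 0.00000395 + 0.00000134 + 0.000284 + 0.00000693 + 0.000000917 + 0.00000145 = 2.9859e-04 /h
MTBF = 1 / λ_sys = 3350 h

3350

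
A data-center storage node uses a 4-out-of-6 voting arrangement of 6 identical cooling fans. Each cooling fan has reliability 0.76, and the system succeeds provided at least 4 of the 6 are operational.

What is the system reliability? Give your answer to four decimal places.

0.8461

R = Σ_{i=4}^{6} C(6,i) p^i (1−p)^{6−i} with p = 0.76
C(6,4)·0.76^4·0.24^2 = 0.288249
C(6,5)·0.76^5·0.24^1 = 0.365116
C(6,6)·0.76^6·0.24^0 = 0.192700
Sum = 0.8461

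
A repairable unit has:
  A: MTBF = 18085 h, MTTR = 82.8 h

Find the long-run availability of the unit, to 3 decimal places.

0.995

A(A) = MTBF/(MTBF+MTTR) = 18085/(18085+82.8) = 0.995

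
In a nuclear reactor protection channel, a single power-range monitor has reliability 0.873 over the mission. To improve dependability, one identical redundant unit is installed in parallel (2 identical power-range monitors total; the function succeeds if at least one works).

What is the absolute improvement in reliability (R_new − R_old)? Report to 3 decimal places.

0.111

R_before = 0.873
R_after = 1 − (1 − 0.873)^2 = 0.984
ΔR = 0.984 − 0.873 = 0.111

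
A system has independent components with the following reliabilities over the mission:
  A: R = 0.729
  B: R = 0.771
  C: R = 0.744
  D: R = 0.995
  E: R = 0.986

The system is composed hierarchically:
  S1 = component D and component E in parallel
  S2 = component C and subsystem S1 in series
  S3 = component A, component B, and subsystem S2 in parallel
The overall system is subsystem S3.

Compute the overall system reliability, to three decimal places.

Parallel (D and E): 1 − (1 − 0.99500)(1 − 0.98600) = 0.99993
Series (C and [0.99993]): 0.74400 × 0.99993 = 0.74395
Parallel (A, B, and [0.74395]): 1 − (1 − 0.72900)(1 − 0.77100)(1 − 0.74395) = 0.984

0.984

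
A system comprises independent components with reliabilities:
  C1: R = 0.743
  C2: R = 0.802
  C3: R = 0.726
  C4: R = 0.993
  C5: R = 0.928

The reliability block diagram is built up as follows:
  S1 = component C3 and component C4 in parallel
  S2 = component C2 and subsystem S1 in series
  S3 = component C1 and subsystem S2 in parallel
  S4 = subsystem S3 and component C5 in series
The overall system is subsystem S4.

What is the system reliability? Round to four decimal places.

Parallel (C3 and C4): 1 − (1 − 0.726000)(1 − 0.993000) = 0.998082
Series (C2 and [0.998082]): 0.802000 × 0.998082 = 0.800462
Parallel (C1 and [0.800462]): 1 − (1 − 0.743000)(1 − 0.800462) = 0.948719
Series ([0.948719] and C5): 0.948719 × 0.928000 = 0.8804

0.8804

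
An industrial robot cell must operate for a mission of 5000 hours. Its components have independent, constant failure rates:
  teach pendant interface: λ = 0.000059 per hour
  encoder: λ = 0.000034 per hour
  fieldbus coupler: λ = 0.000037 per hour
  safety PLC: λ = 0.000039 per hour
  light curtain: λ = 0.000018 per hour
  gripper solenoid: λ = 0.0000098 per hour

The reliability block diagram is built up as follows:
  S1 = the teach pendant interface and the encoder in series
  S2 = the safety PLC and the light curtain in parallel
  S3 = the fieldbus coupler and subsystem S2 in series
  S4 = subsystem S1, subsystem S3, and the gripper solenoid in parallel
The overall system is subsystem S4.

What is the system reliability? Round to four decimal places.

0.9968

R(teach pendant interface) = exp(−0.000059 × 5000) = 0.744532
R(encoder) = exp(−0.000034 × 5000) = 0.843665
R(fieldbus coupler) = exp(−0.000037 × 5000) = 0.831104
R(safety PLC) = exp(−0.000039 × 5000) = 0.822835
R(light curtain) = exp(−0.000018 × 5000) = 0.913931
R(gripper solenoid) = exp(−0.0000098 × 5000) = 0.952181
Series (teach pendant interface and encoder): 0.744532 × 0.843665 = 0.628136
Parallel (safety PLC and light curtain): 1 − (1 − 0.822835)(1 − 0.913931) = 0.984752
Series (fieldbus coupler and [0.984752]): 0.831104 × 0.984752 = 0.818431
Parallel ([0.628136], [0.818431], and gripper solenoid): 1 − (1 − 0.628136)(1 − 0.818431)(1 − 0.952181) = 0.9968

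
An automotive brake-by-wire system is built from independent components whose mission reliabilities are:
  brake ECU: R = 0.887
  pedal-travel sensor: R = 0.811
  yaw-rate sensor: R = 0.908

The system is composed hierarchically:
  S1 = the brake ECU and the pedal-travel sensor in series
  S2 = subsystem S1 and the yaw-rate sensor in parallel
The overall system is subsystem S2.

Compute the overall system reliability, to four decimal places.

0.9742

Series (brake ECU and pedal-travel sensor): 0.887000 × 0.811000 = 0.719357
Parallel ([0.719357] and yaw-rate sensor): 1 − (1 − 0.719357)(1 − 0.908000) = 0.9742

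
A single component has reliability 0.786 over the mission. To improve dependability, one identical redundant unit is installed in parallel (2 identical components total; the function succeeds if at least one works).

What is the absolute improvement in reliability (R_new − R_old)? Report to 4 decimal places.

R_before = 0.786
R_after = 1 − (1 − 0.786)^2 = 0.9542
ΔR = 0.9542 − 0.786 = 0.1682

0.1682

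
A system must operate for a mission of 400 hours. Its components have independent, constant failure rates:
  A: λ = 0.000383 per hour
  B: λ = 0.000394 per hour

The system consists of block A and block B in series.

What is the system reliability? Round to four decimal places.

0.7329

R(A) = exp(−0.000383 × 400) = 0.857958
R(B) = exp(−0.000394 × 400) = 0.854191
Series (A and B): 0.857958 × 0.854191 = 0.7329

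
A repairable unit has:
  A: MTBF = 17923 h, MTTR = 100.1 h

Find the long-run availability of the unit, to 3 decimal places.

0.994

A(A) = MTBF/(MTBF+MTTR) = 17923/(17923+100.1) = 0.994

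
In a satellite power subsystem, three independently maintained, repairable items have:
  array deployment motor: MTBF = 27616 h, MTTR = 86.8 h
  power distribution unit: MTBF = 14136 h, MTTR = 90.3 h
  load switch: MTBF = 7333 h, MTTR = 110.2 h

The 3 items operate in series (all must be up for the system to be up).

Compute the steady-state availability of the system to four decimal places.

0.9759

A(array deployment motor) = MTBF/(MTBF+MTTR) = 27616/(27616+86.8) = 0.996867
A(power distribution unit) = MTBF/(MTBF+MTTR) = 14136/(14136+90.3) = 0.993653
A(load switch) = MTBF/(MTBF+MTTR) = 7333/(7333+110.2) = 0.985195
Series availability: 0.996867 × 0.993653 × 0.985195 = 0.9759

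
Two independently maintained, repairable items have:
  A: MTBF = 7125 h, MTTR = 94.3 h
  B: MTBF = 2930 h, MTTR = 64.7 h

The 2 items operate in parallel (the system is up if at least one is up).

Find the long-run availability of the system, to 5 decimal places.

A(A) = MTBF/(MTBF+MTTR) = 7125/(7125+94.3) = 0.986938
A(B) = MTBF/(MTBF+MTTR) = 2930/(2930+64.7) = 0.978395
Parallel availability: 1 − (1 − 0.986938)(1 − 0.978395) = 0.99972

0.99972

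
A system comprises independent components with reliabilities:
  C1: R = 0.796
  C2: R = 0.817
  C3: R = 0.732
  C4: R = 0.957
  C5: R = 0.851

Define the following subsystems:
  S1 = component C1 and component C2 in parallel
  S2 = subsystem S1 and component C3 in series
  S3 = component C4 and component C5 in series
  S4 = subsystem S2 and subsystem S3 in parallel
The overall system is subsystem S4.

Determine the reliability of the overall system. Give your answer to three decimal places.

Parallel (C1 and C2): 1 − (1 − 0.79600)(1 − 0.81700) = 0.96267
Series ([0.96267] and C3): 0.96267 × 0.73200 = 0.70467
Series (C4 and C5): 0.95700 × 0.85100 = 0.81441
Parallel ([0.70467] and [0.81441]): 1 − (1 − 0.70467)(1 − 0.81441) = 0.945

0.945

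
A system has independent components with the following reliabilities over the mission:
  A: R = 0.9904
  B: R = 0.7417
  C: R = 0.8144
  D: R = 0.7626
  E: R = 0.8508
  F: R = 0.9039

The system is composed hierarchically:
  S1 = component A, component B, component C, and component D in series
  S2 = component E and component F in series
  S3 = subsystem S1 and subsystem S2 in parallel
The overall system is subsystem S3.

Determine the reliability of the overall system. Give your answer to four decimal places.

Series (A, B, C, and D): 0.990400 × 0.741700 × 0.814400 × 0.762600 = 0.456219
Series (E and F): 0.850800 × 0.903900 = 0.769038
Parallel ([0.456219] and [0.769038]): 1 − (1 − 0.456219)(1 − 0.769038) = 0.8744

0.8744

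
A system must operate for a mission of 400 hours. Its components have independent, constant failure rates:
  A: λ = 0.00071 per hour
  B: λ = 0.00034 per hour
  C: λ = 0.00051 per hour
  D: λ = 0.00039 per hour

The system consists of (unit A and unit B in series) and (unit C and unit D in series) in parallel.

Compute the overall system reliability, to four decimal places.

0.8963

R(A) = exp(−0.00071 × 400) = 0.752767
R(B) = exp(−0.00034 × 400) = 0.872843
R(C) = exp(−0.00051 × 400) = 0.815462
R(D) = exp(−0.00039 × 400) = 0.855559
Series (A and B): 0.752767 × 0.872843 = 0.657047
Series (C and D): 0.815462 × 0.855559 = 0.697676
Parallel ([0.657047] and [0.697676]): 1 − (1 − 0.657047)(1 − 0.697676) = 0.8963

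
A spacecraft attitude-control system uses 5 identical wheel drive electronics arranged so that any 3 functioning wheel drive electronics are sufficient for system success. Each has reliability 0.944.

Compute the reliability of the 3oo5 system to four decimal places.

0.9984

R = Σ_{i=3}^{5} C(5,i) p^i (1−p)^{5−i} with p = 0.944
C(5,3)·0.944^3·0.056^2 = 0.026381
C(5,4)·0.944^4·0.056^1 = 0.222355
C(5,5)·0.944^5·0.056^0 = 0.749652
Sum = 0.9984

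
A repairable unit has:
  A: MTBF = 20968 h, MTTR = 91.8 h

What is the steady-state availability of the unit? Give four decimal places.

A(A) = MTBF/(MTBF+MTTR) = 20968/(20968+91.8) = 0.9956

0.9956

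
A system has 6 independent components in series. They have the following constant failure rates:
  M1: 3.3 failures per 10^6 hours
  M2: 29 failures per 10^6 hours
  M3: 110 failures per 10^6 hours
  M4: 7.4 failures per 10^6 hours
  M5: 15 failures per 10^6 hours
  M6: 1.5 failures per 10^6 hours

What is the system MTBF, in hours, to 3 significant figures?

6020

Series of exponential components: λ_sys = Σ λ_i
λ_sys = 0.0000033 + 0.000029 + 0.00011 + 0.0000074 + 0.000015 + 0.0000015 = 1.6620e-04 /h
MTBF = 1 / λ_sys = 6020 h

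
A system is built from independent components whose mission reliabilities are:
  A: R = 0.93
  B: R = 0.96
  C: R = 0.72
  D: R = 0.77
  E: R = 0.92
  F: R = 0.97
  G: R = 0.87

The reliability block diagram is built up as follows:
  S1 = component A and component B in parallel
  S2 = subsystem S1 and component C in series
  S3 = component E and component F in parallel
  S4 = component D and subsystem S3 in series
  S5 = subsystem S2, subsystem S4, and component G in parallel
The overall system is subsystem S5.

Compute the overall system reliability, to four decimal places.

0.9915

Parallel (A and B): 1 − (1 − 0.930000)(1 − 0.960000) = 0.997200
Series ([0.997200] and C): 0.997200 × 0.720000 = 0.717984
Parallel (E and F): 1 − (1 − 0.920000)(1 − 0.970000) = 0.997600
Series (D and [0.997600]): 0.770000 × 0.997600 = 0.768152
Parallel ([0.717984], [0.768152], and G): 1 − (1 − 0.717984)(1 − 0.768152)(1 − 0.870000) = 0.9915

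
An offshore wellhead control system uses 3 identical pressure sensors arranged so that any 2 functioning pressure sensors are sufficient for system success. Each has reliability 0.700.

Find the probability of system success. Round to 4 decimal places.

R = Σ_{i=2}^{3} C(3,i) p^i (1−p)^{3−i} with p = 0.700
C(3,2)·0.700^2·0.300^1 = 0.441000
C(3,3)·0.700^3·0.300^0 = 0.343000
Sum = 0.7840

0.7840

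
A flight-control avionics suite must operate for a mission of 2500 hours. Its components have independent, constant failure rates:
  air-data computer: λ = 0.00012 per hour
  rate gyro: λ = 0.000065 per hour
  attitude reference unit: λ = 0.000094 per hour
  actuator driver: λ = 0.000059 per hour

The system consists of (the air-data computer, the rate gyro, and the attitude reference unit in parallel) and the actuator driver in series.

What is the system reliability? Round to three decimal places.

R(air-data computer) = exp(−0.00012 × 2500) = 0.74082
R(rate gyro) = exp(−0.000065 × 2500) = 0.85002
R(attitude reference unit) = exp(−0.000094 × 2500) = 0.79057
R(actuator driver) = exp(−0.000059 × 2500) = 0.86286
Parallel (air-data computer, rate gyro, and attitude reference unit): 1 − (1 − 0.74082)(1 − 0.85002)(1 − 0.79057) = 0.99186
Series ([0.99186] and actuator driver): 0.99186 × 0.86286 = 0.856

0.856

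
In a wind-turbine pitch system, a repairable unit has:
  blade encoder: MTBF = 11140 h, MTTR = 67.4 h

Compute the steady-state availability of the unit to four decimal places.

A(blade encoder) = MTBF/(MTBF+MTTR) = 11140/(11140+67.4) = 0.9940

0.9940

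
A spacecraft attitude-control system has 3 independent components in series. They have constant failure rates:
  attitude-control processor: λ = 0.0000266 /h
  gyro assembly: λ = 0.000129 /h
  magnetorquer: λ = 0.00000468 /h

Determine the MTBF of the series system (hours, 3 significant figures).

Series of exponential components: λ_sys = Σ λ_i
λ_sys = 0.0000266 + 0.000129 + 0.00000468 = 1.6028e-04 /h
MTBF = 1 / λ_sys = 6240 h

6240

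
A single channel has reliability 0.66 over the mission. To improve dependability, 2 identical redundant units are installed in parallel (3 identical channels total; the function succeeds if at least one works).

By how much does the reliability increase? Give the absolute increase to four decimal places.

0.3007

R_before = 0.66
R_after = 1 − (1 − 0.66)^3 = 0.9607
ΔR = 0.9607 − 0.66 = 0.3007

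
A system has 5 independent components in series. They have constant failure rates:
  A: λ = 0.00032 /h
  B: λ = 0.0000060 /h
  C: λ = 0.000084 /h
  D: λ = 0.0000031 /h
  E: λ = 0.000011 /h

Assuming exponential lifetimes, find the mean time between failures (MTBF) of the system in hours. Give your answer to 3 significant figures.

Series of exponential components: λ_sys = Σ λ_i
λ_sys = 0.00032 + 0.0000060 + 0.000084 + 0.0000031 + 0.000011 = 4.2410e-04 /h
MTBF = 1 / λ_sys = 2360 h

2360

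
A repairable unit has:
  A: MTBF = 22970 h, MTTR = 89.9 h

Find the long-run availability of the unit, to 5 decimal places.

0.99610

A(A) = MTBF/(MTBF+MTTR) = 22970/(22970+89.9) = 0.99610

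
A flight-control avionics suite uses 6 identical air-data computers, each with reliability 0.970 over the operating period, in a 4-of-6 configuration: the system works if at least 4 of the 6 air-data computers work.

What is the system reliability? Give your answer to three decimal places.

R = Σ_{i=4}^{6} C(6,i) p^i (1−p)^{6−i} with p = 0.970
C(6,4)·0.970^4·0.030^2 = 0.01195
C(6,5)·0.970^5·0.030^1 = 0.15457
C(6,6)·0.970^6·0.030^0 = 0.83297
Sum = 0.999

0.999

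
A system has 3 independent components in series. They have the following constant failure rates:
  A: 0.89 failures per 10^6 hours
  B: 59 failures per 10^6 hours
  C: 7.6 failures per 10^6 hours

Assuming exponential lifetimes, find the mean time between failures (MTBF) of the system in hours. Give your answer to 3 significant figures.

Series of exponential components: λ_sys = Σ λ_i
λ_sys = 0.00000089 + 0.000059 + 0.0000076 = 6.7490e-05 /h
MTBF = 1 / λ_sys = 14800 h

14800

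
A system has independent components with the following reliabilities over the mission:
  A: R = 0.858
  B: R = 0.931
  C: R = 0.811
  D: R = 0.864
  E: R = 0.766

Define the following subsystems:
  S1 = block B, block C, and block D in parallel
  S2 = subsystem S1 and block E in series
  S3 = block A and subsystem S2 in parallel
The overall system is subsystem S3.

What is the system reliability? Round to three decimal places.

0.967

Parallel (B, C, and D): 1 − (1 − 0.93100)(1 − 0.81100)(1 − 0.86400) = 0.99823
Series ([0.99823] and E): 0.99823 × 0.76600 = 0.76464
Parallel (A and [0.76464]): 1 − (1 − 0.85800)(1 − 0.76464) = 0.967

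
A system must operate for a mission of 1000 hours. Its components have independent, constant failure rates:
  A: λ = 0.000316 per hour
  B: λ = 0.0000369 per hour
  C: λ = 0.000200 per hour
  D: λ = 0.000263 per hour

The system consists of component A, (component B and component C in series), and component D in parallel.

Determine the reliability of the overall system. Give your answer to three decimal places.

R(A) = exp(−0.000316 × 1000) = 0.72906
R(B) = exp(−0.0000369 × 1000) = 0.96377
R(C) = exp(−0.000200 × 1000) = 0.81873
R(D) = exp(−0.000263 × 1000) = 0.76874
Series (B and C): 0.96377 × 0.81873 = 0.78907
Parallel (A, [0.78907], and D): 1 − (1 − 0.72906)(1 − 0.78907)(1 − 0.76874) = 0.987

0.987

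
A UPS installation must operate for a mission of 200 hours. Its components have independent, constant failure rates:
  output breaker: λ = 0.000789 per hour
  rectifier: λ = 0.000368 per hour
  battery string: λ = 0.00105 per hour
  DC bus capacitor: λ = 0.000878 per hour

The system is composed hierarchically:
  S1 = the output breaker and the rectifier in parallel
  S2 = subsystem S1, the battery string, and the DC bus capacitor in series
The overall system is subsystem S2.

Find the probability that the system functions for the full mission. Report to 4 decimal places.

R(output breaker) = exp(−0.000789 × 200) = 0.854021
R(rectifier) = exp(−0.000368 × 200) = 0.929043
R(battery string) = exp(−0.00105 × 200) = 0.810584
R(DC bus capacitor) = exp(−0.000878 × 200) = 0.838953
Parallel (output breaker and rectifier): 1 − (1 − 0.854021)(1 − 0.929043) = 0.989642
Series ([0.989642], battery string, and DC bus capacitor): 0.989642 × 0.810584 × 0.838953 = 0.6730

0.6730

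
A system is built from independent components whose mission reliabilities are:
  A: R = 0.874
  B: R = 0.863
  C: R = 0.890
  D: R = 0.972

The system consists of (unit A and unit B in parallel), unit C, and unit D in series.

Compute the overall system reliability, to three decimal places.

0.850

Parallel (A and B): 1 − (1 − 0.87400)(1 − 0.86300) = 0.98274
Series ([0.98274], C, and D): 0.98274 × 0.89000 × 0.97200 = 0.850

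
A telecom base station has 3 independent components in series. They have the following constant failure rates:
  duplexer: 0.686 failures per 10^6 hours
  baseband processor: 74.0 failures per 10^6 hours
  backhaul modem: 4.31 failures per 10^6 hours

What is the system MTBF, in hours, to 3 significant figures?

Series of exponential components: λ_sys = Σ λ_i
λ_sys = 0.000000686 + 0.0000740 + 0.00000431 = 7.8996e-05 /h
MTBF = 1 / λ_sys = 12700 h

12700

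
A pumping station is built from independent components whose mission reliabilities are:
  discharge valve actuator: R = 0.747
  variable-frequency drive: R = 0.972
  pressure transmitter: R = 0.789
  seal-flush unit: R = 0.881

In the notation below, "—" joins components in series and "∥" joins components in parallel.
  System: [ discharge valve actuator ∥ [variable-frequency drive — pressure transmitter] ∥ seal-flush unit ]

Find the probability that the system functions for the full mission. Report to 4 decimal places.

Series (variable-frequency drive and pressure transmitter): 0.972000 × 0.789000 = 0.766908
Parallel (discharge valve actuator, [0.766908], and seal-flush unit): 1 − (1 − 0.747000)(1 − 0.766908)(1 − 0.881000) = 0.9930

0.9930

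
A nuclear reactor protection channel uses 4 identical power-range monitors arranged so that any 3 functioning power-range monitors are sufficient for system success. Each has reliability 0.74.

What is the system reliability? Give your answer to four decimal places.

R = Σ_{i=3}^{4} C(4,i) p^i (1−p)^{4−i} with p = 0.74
C(4,3)·0.74^3·0.26^1 = 0.421433
C(4,4)·0.74^4·0.26^0 = 0.299866
Sum = 0.7213

0.7213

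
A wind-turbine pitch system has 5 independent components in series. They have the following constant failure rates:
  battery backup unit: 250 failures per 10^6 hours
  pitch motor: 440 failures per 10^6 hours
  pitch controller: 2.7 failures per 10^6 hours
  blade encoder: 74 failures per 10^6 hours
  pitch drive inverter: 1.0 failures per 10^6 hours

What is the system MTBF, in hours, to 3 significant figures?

1300

Series of exponential components: λ_sys = Σ λ_i
λ_sys = 0.00025 + 0.00044 + 0.0000027 + 0.000074 + 0.0000010 = 7.6770e-04 /h
MTBF = 1 / λ_sys = 1300 h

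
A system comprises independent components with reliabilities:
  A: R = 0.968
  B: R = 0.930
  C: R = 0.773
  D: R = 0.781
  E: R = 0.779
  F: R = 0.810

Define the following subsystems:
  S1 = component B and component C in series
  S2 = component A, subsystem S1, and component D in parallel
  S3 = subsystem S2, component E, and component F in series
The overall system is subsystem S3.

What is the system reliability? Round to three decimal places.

Series (B and C): 0.93000 × 0.77300 = 0.71889
Parallel (A, [0.71889], and D): 1 − (1 − 0.96800)(1 − 0.71889)(1 − 0.78100) = 0.99803
Series ([0.99803], E, and F): 0.99803 × 0.77900 × 0.81000 = 0.630

0.630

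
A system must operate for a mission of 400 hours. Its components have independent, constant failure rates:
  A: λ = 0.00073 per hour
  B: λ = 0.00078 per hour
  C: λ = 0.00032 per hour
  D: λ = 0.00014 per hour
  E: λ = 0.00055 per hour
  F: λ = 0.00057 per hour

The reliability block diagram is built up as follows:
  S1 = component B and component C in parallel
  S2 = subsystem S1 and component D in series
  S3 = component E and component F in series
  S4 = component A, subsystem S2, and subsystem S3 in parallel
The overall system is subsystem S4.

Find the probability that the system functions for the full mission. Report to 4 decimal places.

R(A) = exp(−0.00073 × 400) = 0.746769
R(B) = exp(−0.00078 × 400) = 0.731982
R(C) = exp(−0.00032 × 400) = 0.879853
R(D) = exp(−0.00014 × 400) = 0.945539
R(E) = exp(−0.00055 × 400) = 0.802519
R(F) = exp(−0.00057 × 400) = 0.796124
Parallel (B and C): 1 − (1 − 0.731982)(1 − 0.879853) = 0.967798
Series ([0.967798] and D): 0.967798 × 0.945539 = 0.915091
Series (E and F): 0.802519 × 0.796124 = 0.638905
Parallel (A, [0.915091], and [0.638905]): 1 − (1 − 0.746769)(1 − 0.915091)(1 − 0.638905) = 0.9922

0.9922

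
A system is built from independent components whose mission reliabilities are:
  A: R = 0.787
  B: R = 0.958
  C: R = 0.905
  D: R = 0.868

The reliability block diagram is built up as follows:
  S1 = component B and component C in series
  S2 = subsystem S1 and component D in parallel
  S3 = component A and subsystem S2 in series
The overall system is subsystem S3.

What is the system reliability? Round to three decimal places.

Series (B and C): 0.95800 × 0.90500 = 0.86699
Parallel ([0.86699] and D): 1 − (1 − 0.86699)(1 − 0.86800) = 0.98244
Series (A and [0.98244]): 0.78700 × 0.98244 = 0.773

0.773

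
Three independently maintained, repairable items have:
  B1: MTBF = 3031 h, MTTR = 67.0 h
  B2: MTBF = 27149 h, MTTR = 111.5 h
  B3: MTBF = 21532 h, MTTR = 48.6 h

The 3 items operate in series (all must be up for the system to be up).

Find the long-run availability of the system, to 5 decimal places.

0.97218

A(B1) = MTBF/(MTBF+MTTR) = 3031/(3031+67.0) = 0.978373
A(B2) = MTBF/(MTBF+MTTR) = 27149/(27149+111.5) = 0.995910
A(B3) = MTBF/(MTBF+MTTR) = 21532/(21532+48.6) = 0.997748
Series availability: 0.978373 × 0.995910 × 0.997748 = 0.97218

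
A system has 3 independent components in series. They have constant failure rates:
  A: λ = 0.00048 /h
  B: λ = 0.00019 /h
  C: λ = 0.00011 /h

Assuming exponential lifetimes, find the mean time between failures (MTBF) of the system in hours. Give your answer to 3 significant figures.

1280

Series of exponential components: λ_sys = Σ λ_i
λ_sys = 0.00048 + 0.00019 + 0.00011 = 7.8000e-04 /h
MTBF = 1 / λ_sys = 1280 h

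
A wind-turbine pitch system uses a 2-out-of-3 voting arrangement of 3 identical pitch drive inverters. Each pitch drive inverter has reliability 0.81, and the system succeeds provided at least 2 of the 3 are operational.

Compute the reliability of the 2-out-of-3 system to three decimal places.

R = Σ_{i=2}^{3} C(3,i) p^i (1−p)^{3−i} with p = 0.81
C(3,2)·0.81^2·0.19^1 = 0.37398
C(3,3)·0.81^3·0.19^0 = 0.53144
Sum = 0.905

0.905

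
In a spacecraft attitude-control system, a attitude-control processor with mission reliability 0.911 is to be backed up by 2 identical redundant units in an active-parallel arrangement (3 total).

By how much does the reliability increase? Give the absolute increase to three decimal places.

R_before = 0.911
R_after = 1 − (1 − 0.911)^3 = 0.999
ΔR = 0.999 − 0.911 = 0.088

0.088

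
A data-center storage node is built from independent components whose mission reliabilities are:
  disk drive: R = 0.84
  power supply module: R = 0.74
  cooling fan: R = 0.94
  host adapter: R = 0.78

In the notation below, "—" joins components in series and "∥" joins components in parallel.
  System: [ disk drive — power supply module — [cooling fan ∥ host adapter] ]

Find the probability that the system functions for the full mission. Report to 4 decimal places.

0.6134

Parallel (cooling fan and host adapter): 1 − (1 − 0.940000)(1 − 0.780000) = 0.986800
Series (disk drive, power supply module, and [0.986800]): 0.840000 × 0.740000 × 0.986800 = 0.6134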